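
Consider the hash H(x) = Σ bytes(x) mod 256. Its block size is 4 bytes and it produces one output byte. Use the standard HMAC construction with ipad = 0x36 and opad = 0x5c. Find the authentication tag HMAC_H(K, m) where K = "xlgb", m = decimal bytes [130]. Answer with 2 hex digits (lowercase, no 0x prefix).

9c

Key "xlgb" = 78 6c 67 62 is exactly B = 4 bytes: K' = 78 6c 67 62.
K' ⊕ ipad = 4e 5a 51 54.  K' ⊕ opad = 24 30 3b 3e.
Inner input = (K'⊕ipad) ∥ m = 4e 5a 51 54 ∥ 82.
Inner hash: sum = 78+90+81+84+130 = 463; mod 256 = 207 → cf.
Outer input = (K'⊕opad) ∥ inner = 24 30 3b 3e ∥ cf.
Outer hash (tag): sum = 36+48+59+62+207 = 412; mod 256 = 156 → 9c.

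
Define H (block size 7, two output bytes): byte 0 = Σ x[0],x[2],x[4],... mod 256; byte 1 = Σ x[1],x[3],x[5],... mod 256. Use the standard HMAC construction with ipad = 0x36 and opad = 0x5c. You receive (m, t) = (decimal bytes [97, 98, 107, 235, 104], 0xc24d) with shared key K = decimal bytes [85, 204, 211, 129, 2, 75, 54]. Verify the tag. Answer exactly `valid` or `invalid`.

valid

Key decimal bytes [85, 204, 211, 129, 2, 75, 54] = 55 cc d3 81 02 4b 36 is exactly B = 7 bytes: K' = 55 cc d3 81 02 4b 36.
K' ⊕ ipad = 63 fa e5 b7 34 7d 00; K' ⊕ opad = 09 90 8f dd 5e 17 6a.
Inner hash: even-index sum = 713 mod 256 = 201; odd-index sum = 866 mod 256 = 98 → c9 62.
Outer hash (recomputed tag): even-index sum = 450 mod 256 = 194; odd-index sum = 589 mod 256 = 77 → c2 4d.
Recomputed tag = c24d; claimed = c24d → match.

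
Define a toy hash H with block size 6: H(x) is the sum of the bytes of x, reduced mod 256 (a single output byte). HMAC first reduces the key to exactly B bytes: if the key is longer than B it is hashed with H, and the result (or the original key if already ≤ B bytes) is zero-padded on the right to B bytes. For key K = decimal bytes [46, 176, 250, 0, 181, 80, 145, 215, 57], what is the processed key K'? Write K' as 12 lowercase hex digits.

7e0000000000

|K| = 9 > B = 6, so first hash the key.
H(K): sum = 46+176+250+0+181+80+145+215+57 = 1150; mod 256 = 126 → 7e.
Zero-pad H(K) = 7e to 6 bytes: K' = 7e 00 00 00 00 00.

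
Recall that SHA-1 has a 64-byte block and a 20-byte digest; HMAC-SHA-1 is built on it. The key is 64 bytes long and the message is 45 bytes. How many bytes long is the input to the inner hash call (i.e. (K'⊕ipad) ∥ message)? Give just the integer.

109

Key is 64 ≤ 64 bytes, zero-padded: |K'| = 64.
Inner input = (K'⊕ipad) ∥ m → 64 + 45 = 109 bytes.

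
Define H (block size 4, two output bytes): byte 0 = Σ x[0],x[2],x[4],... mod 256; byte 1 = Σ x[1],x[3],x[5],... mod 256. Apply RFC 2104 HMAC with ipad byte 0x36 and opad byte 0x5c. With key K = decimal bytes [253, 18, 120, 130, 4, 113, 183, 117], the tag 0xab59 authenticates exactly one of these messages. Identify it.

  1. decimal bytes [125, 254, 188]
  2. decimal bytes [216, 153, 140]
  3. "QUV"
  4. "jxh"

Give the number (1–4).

3

Key decimal bytes [253, 18, 120, 130, 4, 113, 183, 117] = fd 12 78 82 04 71 b7 75 is 8 bytes > B = 4, so hash it first: H(key) = 30 7a, then zero-pad to 4 bytes: K' = 30 7a 00 00.
K' ⊕ ipad = 06 4c 36 36; K' ⊕ opad = 6c 26 5c 5c.
m1: inner = H(06 4c 36 36 7d fe bc) = 75 80; tag = H(6c 26 5c 5c 75 80) = 3d02
m2: inner = H(06 4c 36 36 d8 99 8c) = a0 1b; tag = H(6c 26 5c 5c a0 1b) = 689d
m3: inner = H(06 4c 36 36 51 55 56) = e3 d7; tag = H(6c 26 5c 5c e3 d7) = ab59 ← matches
m4: inner = H(06 4c 36 36 6a 78 68) = 0e fa; tag = H(6c 26 5c 5c 0e fa) = d67c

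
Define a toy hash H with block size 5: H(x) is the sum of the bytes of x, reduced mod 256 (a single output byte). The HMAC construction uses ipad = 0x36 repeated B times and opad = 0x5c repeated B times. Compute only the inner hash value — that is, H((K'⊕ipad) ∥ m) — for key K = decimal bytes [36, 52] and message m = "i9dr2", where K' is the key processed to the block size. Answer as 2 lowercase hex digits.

Key decimal bytes [36, 52] = 24 34 is 2 bytes ≤ B = 5; zero-pad to 5 bytes: K' = 24 34 00 00 00.
K' ⊕ ipad = 12 02 36 36 36.
Inner input = 12 02 36 36 36 ∥ 69 39 64 72 32.
Inner hash: sum = 18+2+54+54+54+105+57+100+114+50 = 608; mod 256 = 96 → 60.

60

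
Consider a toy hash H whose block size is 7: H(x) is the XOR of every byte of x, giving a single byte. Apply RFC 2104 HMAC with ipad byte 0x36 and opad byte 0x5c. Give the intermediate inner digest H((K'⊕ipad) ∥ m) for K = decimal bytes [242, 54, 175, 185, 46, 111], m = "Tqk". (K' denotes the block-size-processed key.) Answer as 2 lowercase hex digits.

Key decimal bytes [242, 54, 175, 185, 46, 111] = f2 36 af b9 2e 6f is 6 bytes ≤ B = 7; zero-pad to 7 bytes: K' = f2 36 af b9 2e 6f 00.
K' ⊕ ipad = c4 00 99 8f 18 59 36.
Inner input = c4 00 99 8f 18 59 36 ∥ 54 71 6b.
Inner hash: XOR c4⊕00⊕99⊕8f⊕18⊕59⊕36⊕54⊕71⊕6b = eb.

eb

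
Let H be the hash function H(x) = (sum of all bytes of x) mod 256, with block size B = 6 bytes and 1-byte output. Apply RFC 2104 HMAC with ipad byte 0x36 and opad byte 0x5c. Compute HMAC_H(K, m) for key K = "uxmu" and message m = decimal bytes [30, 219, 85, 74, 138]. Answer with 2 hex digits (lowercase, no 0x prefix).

Key "uxmu" = 75 78 6d 75 is 4 bytes ≤ B = 6; zero-pad to 6 bytes: K' = 75 78 6d 75 00 00.
K' ⊕ ipad = 43 4e 5b 43 36 36.  K' ⊕ opad = 29 24 31 29 5c 5c.
Inner input = (K'⊕ipad) ∥ m = 43 4e 5b 43 36 36 ∥ 1e db 55 4a 8a.
Inner hash: sum = 67+78+91+67+54+54+30+219+85+74+138 = 957; mod 256 = 189 → bd.
Outer input = (K'⊕opad) ∥ inner = 29 24 31 29 5c 5c ∥ bd.
Outer hash (tag): sum = 41+36+49+41+92+92+189 = 540; mod 256 = 28 → 1c.

1c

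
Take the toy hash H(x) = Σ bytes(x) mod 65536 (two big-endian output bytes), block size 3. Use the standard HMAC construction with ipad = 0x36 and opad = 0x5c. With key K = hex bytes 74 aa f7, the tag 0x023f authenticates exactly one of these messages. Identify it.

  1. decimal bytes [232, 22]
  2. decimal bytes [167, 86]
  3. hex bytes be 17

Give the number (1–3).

Key hex bytes 74 aa f7 is exactly B = 3 bytes: K' = 74 aa f7.
K' ⊕ ipad = 42 9c c1; K' ⊕ opad = 28 f6 ab.
m1: inner = H(42 9c c1 e8 16) = 02 9d; tag = H(28 f6 ab 02 9d) = 0268
m2: inner = H(42 9c c1 a7 56) = 02 9c; tag = H(28 f6 ab 02 9c) = 0267
m3: inner = H(42 9c c1 be 17) = 02 74; tag = H(28 f6 ab 02 74) = 023f ← matches

3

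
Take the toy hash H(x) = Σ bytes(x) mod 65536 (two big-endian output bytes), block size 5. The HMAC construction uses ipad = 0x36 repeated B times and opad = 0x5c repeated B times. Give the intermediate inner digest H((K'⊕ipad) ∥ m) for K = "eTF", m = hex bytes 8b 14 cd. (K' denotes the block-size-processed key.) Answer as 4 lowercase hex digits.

02fd

Key "eTF" = 65 54 46 is 3 bytes ≤ B = 5; zero-pad to 5 bytes: K' = 65 54 46 00 00.
K' ⊕ ipad = 53 62 70 36 36.
Inner input = 53 62 70 36 36 ∥ 8b 14 cd.
Inner hash: sum = 83+98+112+54+54+139+20+205 = 765 → 02 fd.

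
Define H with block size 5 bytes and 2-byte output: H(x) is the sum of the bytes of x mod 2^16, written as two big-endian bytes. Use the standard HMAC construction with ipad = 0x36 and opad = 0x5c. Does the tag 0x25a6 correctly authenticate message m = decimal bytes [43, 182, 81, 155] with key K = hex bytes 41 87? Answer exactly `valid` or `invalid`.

invalid

Key hex bytes 41 87 is 2 bytes ≤ B = 5; zero-pad to 5 bytes: K' = 41 87 00 00 00.
K' ⊕ ipad = 77 b1 36 36 36; K' ⊕ opad = 1d db 5c 5c 5c.
Inner hash: sum = 119+177+54+54+54+43+182+81+155 = 919 → 03 97.
Outer hash (recomputed tag): sum = 29+219+92+92+92+3+151 = 678 → 02 a6.
Recomputed tag = 02a6; claimed = 25a6 → mismatch.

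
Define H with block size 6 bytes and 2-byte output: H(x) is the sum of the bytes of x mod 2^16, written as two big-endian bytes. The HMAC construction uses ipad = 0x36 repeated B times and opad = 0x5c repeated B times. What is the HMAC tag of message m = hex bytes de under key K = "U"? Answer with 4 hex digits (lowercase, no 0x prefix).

Key "U" = 55 is 1 byte ≤ B = 6; zero-pad to 6 bytes: K' = 55 00 00 00 00 00.
K' ⊕ ipad = 63 36 36 36 36 36.  K' ⊕ opad = 09 5c 5c 5c 5c 5c.
Inner input = (K'⊕ipad) ∥ m = 63 36 36 36 36 36 ∥ de.
Inner hash: sum = 99+54+54+54+54+54+222 = 591 → 02 4f.
Outer input = (K'⊕opad) ∥ inner = 09 5c 5c 5c 5c 5c ∥ 02 4f.
Outer hash (tag): sum = 9+92+92+92+92+92+2+79 = 550 → 02 26.

0226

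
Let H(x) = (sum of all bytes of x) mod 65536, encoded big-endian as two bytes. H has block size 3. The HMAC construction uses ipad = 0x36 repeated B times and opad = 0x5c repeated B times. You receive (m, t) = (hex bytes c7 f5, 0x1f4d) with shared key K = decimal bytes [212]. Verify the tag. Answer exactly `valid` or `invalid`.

invalid

Key decimal bytes [212] = d4 is 1 byte ≤ B = 3; zero-pad to 3 bytes: K' = d4 00 00.
K' ⊕ ipad = e2 36 36; K' ⊕ opad = 88 5c 5c.
Inner hash: sum = 226+54+54+199+245 = 778 → 03 0a.
Outer hash (recomputed tag): sum = 136+92+92+3+10 = 333 → 01 4d.
Recomputed tag = 014d; claimed = 1f4d → mismatch.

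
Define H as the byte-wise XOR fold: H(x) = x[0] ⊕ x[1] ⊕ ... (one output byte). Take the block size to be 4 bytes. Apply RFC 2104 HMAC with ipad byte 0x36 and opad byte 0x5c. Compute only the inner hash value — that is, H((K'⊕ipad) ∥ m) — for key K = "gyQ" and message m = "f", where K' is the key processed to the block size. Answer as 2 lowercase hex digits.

Key "gyQ" = 67 79 51 is 3 bytes ≤ B = 4; zero-pad to 4 bytes: K' = 67 79 51 00.
K' ⊕ ipad = 51 4f 67 36.
Inner input = 51 4f 67 36 ∥ 66.
Inner hash: XOR 51⊕4f⊕67⊕36⊕66 = 29.

29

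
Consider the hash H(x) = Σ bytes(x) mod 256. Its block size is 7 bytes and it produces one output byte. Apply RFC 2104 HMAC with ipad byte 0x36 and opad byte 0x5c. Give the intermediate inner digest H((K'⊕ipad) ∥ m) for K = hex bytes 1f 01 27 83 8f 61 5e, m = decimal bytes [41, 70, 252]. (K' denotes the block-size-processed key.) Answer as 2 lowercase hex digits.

09

Key hex bytes 1f 01 27 83 8f 61 5e is exactly B = 7 bytes: K' = 1f 01 27 83 8f 61 5e.
K' ⊕ ipad = 29 37 11 b5 b9 57 68.
Inner input = 29 37 11 b5 b9 57 68 ∥ 29 46 fc.
Inner hash: sum = 41+55+17+181+185+87+104+41+70+252 = 1033; mod 256 = 9 → 09.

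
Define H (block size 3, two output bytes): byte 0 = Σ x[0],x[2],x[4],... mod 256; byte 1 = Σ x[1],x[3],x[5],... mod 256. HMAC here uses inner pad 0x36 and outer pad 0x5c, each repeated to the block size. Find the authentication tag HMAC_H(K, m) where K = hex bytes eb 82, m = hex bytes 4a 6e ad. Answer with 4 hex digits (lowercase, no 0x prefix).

be5f

Key hex bytes eb 82 is 2 bytes ≤ B = 3; zero-pad to 3 bytes: K' = eb 82 00.
K' ⊕ ipad = dd b4 36.  K' ⊕ opad = b7 de 5c.
Inner input = (K'⊕ipad) ∥ m = dd b4 36 ∥ 4a 6e ad.
Inner hash: even-index sum = 385 mod 256 = 129; odd-index sum = 427 mod 256 = 171 → 81 ab.
Outer input = (K'⊕opad) ∥ inner = b7 de 5c ∥ 81 ab.
Outer hash (tag): even-index sum = 446 mod 256 = 190; odd-index sum = 351 mod 256 = 95 → be 5f.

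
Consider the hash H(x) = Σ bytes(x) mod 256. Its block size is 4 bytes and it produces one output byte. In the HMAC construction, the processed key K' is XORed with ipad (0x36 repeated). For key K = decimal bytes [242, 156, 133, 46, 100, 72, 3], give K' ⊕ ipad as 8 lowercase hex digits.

Key decimal bytes [242, 156, 133, 46, 100, 72, 3] = f2 9c 85 2e 64 48 03 is 7 bytes > B = 4, so hash it first: H(key) = f0, then zero-pad to 4 bytes: K' = f0 00 00 00.
XOR each byte with 0x36: f0⊕36=c6, 00⊕36=36, 00⊕36=36, 00⊕36=36.

c6363636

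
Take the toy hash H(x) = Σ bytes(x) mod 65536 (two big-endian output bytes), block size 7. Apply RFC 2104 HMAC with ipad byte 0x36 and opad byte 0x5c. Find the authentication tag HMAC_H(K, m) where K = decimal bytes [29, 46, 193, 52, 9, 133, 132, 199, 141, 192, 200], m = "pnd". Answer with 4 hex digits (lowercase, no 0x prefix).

0334

Key decimal bytes [29, 46, 193, 52, 9, 133, 132, 199, 141, 192, 200] = 1d 2e c1 34 09 85 84 c7 8d c0 c8 is 11 bytes > B = 7, so hash it first: H(key) = 05 2e, then zero-pad to 7 bytes: K' = 05 2e 00 00 00 00 00.
K' ⊕ ipad = 33 18 36 36 36 36 36.  K' ⊕ opad = 59 72 5c 5c 5c 5c 5c.
Inner input = (K'⊕ipad) ∥ m = 33 18 36 36 36 36 36 ∥ 70 6e 64.
Inner hash: sum = 51+24+54+54+54+54+54+112+110+100 = 667 → 02 9b.
Outer input = (K'⊕opad) ∥ inner = 59 72 5c 5c 5c 5c 5c ∥ 02 9b.
Outer hash (tag): sum = 89+114+92+92+92+92+92+2+155 = 820 → 03 34.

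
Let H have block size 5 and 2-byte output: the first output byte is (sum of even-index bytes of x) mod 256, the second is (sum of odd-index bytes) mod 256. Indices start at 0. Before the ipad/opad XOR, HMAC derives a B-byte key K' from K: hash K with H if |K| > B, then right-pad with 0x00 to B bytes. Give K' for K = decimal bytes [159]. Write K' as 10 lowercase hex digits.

9f00000000

Key decimal bytes [159] = 9f is 1 byte ≤ B = 5; zero-pad to 5 bytes: K' = 9f 00 00 00 00.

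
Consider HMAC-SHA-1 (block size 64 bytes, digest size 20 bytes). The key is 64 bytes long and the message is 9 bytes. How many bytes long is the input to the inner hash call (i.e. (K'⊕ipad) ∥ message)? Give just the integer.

Key is 64 ≤ 64 bytes, zero-padded: |K'| = 64.
Inner input = (K'⊕ipad) ∥ m → 64 + 9 = 73 bytes.

73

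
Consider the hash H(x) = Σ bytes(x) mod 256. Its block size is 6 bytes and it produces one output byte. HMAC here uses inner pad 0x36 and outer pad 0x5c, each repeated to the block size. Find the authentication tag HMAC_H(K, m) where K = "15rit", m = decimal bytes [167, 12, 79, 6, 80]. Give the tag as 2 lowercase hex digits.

Key "15rit" = 31 35 72 69 74 is 5 bytes ≤ B = 6; zero-pad to 6 bytes: K' = 31 35 72 69 74 00.
K' ⊕ ipad = 07 03 44 5f 42 36.  K' ⊕ opad = 6d 69 2e 35 28 5c.
Inner input = (K'⊕ipad) ∥ m = 07 03 44 5f 42 36 ∥ a7 0c 4f 06 50.
Inner hash: sum = 7+3+68+95+66+54+167+12+79+6+80 = 637; mod 256 = 125 → 7d.
Outer input = (K'⊕opad) ∥ inner = 6d 69 2e 35 28 5c ∥ 7d.
Outer hash (tag): sum = 109+105+46+53+40+92+125 = 570; mod 256 = 58 → 3a.

3a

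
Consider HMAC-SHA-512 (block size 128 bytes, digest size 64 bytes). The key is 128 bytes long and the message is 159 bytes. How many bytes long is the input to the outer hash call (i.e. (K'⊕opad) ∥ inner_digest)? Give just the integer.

192

Key is 128 ≤ 128 bytes, zero-padded: |K'| = 128.
Outer input = (K'⊕opad) ∥ H(inner) → 128 + 64 = 192 bytes.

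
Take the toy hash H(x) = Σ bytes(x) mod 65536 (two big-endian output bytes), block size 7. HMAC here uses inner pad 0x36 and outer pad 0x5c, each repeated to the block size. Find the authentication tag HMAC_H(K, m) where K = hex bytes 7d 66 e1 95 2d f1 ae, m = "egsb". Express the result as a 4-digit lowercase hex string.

Key hex bytes 7d 66 e1 95 2d f1 ae is exactly B = 7 bytes: K' = 7d 66 e1 95 2d f1 ae.
K' ⊕ ipad = 4b 50 d7 a3 1b c7 98.  K' ⊕ opad = 21 3a bd c9 71 ad f2.
Inner input = (K'⊕ipad) ∥ m = 4b 50 d7 a3 1b c7 98 ∥ 65 67 73 62.
Inner hash: sum = 75+80+215+163+27+199+152+101+103+115+98 = 1328 → 05 30.
Outer input = (K'⊕opad) ∥ inner = 21 3a bd c9 71 ad f2 ∥ 05 30.
Outer hash (tag): sum = 33+58+189+201+113+173+242+5+48 = 1062 → 04 26.

0426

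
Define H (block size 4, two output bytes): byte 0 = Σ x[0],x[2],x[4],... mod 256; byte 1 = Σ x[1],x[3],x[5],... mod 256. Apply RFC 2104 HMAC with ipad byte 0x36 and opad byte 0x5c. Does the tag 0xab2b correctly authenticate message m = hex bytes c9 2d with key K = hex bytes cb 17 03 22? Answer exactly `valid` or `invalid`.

invalid

Key hex bytes cb 17 03 22 is exactly B = 4 bytes: K' = cb 17 03 22.
K' ⊕ ipad = fd 21 35 14; K' ⊕ opad = 97 4b 5f 7e.
Inner hash: even-index sum = 507 mod 256 = 251; odd-index sum = 98 mod 256 = 98 → fb 62.
Outer hash (recomputed tag): even-index sum = 497 mod 256 = 241; odd-index sum = 299 mod 256 = 43 → f1 2b.
Recomputed tag = f12b; claimed = ab2b → mismatch.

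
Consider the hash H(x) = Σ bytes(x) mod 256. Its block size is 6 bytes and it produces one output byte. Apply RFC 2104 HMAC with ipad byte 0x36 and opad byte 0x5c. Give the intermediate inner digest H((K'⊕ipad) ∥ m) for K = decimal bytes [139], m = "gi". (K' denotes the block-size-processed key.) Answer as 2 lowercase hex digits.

Key decimal bytes [139] = 8b is 1 byte ≤ B = 6; zero-pad to 6 bytes: K' = 8b 00 00 00 00 00.
K' ⊕ ipad = bd 36 36 36 36 36.
Inner input = bd 36 36 36 36 36 ∥ 67 69.
Inner hash: sum = 189+54+54+54+54+54+103+105 = 667; mod 256 = 155 → 9b.

9b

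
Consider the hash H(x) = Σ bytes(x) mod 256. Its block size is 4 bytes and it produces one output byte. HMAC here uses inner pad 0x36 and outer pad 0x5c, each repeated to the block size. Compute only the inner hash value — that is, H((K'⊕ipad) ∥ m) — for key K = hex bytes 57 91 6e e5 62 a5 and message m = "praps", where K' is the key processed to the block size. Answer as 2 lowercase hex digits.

3c

Key hex bytes 57 91 6e e5 62 a5 is 6 bytes > B = 4, so hash it first: H(key) = 42, then zero-pad to 4 bytes: K' = 42 00 00 00.
K' ⊕ ipad = 74 36 36 36.
Inner input = 74 36 36 36 ∥ 70 72 61 70 73.
Inner hash: sum = 116+54+54+54+112+114+97+112+115 = 828; mod 256 = 60 → 3c.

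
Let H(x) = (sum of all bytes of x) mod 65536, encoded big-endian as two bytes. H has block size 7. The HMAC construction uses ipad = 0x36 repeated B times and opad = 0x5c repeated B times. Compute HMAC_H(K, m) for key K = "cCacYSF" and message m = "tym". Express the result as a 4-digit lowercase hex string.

0120

Key "cCacYSF" = 63 43 61 63 59 53 46 is exactly B = 7 bytes: K' = 63 43 61 63 59 53 46.
K' ⊕ ipad = 55 75 57 55 6f 65 70.  K' ⊕ opad = 3f 1f 3d 3f 05 0f 1a.
Inner input = (K'⊕ipad) ∥ m = 55 75 57 55 6f 65 70 ∥ 74 79 6d.
Inner hash: sum = 85+117+87+85+111+101+112+116+121+109 = 1044 → 04 14.
Outer input = (K'⊕opad) ∥ inner = 3f 1f 3d 3f 05 0f 1a ∥ 04 14.
Outer hash (tag): sum = 63+31+61+63+5+15+26+4+20 = 288 → 01 20.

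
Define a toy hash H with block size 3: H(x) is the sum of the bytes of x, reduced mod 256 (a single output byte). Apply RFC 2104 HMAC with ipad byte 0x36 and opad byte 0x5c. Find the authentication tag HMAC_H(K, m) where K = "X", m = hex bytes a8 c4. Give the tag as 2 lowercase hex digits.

02

Key "X" = 58 is 1 byte ≤ B = 3; zero-pad to 3 bytes: K' = 58 00 00.
K' ⊕ ipad = 6e 36 36.  K' ⊕ opad = 04 5c 5c.
Inner input = (K'⊕ipad) ∥ m = 6e 36 36 ∥ a8 c4.
Inner hash: sum = 110+54+54+168+196 = 582; mod 256 = 70 → 46.
Outer input = (K'⊕opad) ∥ inner = 04 5c 5c ∥ 46.
Outer hash (tag): sum = 4+92+92+70 = 258; mod 256 = 2 → 02.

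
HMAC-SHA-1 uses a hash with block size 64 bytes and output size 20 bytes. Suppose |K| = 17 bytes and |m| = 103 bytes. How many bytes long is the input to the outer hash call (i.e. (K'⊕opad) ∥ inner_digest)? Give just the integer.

Key is 17 ≤ 64 bytes, zero-padded: |K'| = 64.
Outer input = (K'⊕opad) ∥ H(inner) → 64 + 20 = 84 bytes.

84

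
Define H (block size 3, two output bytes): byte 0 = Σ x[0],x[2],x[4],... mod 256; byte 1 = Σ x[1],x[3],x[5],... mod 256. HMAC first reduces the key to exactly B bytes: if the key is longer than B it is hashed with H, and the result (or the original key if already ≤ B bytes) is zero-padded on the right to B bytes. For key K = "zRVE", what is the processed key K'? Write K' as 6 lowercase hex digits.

|K| = 4 > B = 3, so first hash the key.
H(K): even-index sum = 208 mod 256 = 208; odd-index sum = 151 mod 256 = 151 → d0 97.
Zero-pad H(K) = d0 97 to 3 bytes: K' = d0 97 00.

d09700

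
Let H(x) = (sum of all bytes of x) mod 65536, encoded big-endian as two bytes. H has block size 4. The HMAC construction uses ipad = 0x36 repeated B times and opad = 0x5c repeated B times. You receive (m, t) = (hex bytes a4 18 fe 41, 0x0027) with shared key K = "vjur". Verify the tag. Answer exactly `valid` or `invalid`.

Key "vjur" = 76 6a 75 72 is exactly B = 4 bytes: K' = 76 6a 75 72.
K' ⊕ ipad = 40 5c 43 44; K' ⊕ opad = 2a 36 29 2e.
Inner hash: sum = 64+92+67+68+164+24+254+65 = 798 → 03 1e.
Outer hash (recomputed tag): sum = 42+54+41+46+3+30 = 216 → 00 d8.
Recomputed tag = 00d8; claimed = 0027 → mismatch.

invalid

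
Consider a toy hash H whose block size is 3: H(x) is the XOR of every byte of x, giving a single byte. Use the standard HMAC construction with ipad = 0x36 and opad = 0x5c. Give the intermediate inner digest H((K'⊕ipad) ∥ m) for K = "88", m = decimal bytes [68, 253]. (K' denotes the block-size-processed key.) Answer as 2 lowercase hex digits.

8f

Key "88" = 38 38 is 2 bytes ≤ B = 3; zero-pad to 3 bytes: K' = 38 38 00.
K' ⊕ ipad = 0e 0e 36.
Inner input = 0e 0e 36 ∥ 44 fd.
Inner hash: XOR 0e⊕0e⊕36⊕44⊕fd = 8f.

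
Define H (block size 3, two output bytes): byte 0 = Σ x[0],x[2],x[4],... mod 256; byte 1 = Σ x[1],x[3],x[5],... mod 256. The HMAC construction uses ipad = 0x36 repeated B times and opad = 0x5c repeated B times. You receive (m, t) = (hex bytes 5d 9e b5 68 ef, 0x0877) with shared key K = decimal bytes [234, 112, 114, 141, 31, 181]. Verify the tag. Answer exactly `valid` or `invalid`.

Key decimal bytes [234, 112, 114, 141, 31, 181] = ea 70 72 8d 1f b5 is 6 bytes > B = 3, so hash it first: H(key) = 7b b2, then zero-pad to 3 bytes: K' = 7b b2 00.
K' ⊕ ipad = 4d 84 36; K' ⊕ opad = 27 ee 5c.
Inner hash: even-index sum = 393 mod 256 = 137; odd-index sum = 645 mod 256 = 133 → 89 85.
Outer hash (recomputed tag): even-index sum = 264 mod 256 = 8; odd-index sum = 375 mod 256 = 119 → 08 77.
Recomputed tag = 0877; claimed = 0877 → match.

valid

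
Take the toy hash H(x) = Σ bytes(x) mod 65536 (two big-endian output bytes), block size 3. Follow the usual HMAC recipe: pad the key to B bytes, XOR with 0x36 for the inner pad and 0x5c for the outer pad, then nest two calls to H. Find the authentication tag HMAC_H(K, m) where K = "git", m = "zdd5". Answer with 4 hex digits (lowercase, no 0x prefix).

Key "git" = 67 69 74 is exactly B = 3 bytes: K' = 67 69 74.
K' ⊕ ipad = 51 5f 42.  K' ⊕ opad = 3b 35 28.
Inner input = (K'⊕ipad) ∥ m = 51 5f 42 ∥ 7a 64 64 35.
Inner hash: sum = 81+95+66+122+100+100+53 = 617 → 02 69.
Outer input = (K'⊕opad) ∥ inner = 3b 35 28 ∥ 02 69.
Outer hash (tag): sum = 59+53+40+2+105 = 259 → 01 03.

0103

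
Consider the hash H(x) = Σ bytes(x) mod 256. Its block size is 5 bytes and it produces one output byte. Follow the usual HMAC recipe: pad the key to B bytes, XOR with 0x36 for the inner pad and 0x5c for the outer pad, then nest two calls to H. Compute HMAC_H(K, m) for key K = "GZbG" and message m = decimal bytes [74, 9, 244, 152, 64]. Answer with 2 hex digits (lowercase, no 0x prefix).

cd

Key "GZbG" = 47 5a 62 47 is 4 bytes ≤ B = 5; zero-pad to 5 bytes: K' = 47 5a 62 47 00.
K' ⊕ ipad = 71 6c 54 71 36.  K' ⊕ opad = 1b 06 3e 1b 5c.
Inner input = (K'⊕ipad) ∥ m = 71 6c 54 71 36 ∥ 4a 09 f4 98 40.
Inner hash: sum = 113+108+84+113+54+74+9+244+152+64 = 1015; mod 256 = 247 → f7.
Outer input = (K'⊕opad) ∥ inner = 1b 06 3e 1b 5c ∥ f7.
Outer hash (tag): sum = 27+6+62+27+92+247 = 461; mod 256 = 205 → cd.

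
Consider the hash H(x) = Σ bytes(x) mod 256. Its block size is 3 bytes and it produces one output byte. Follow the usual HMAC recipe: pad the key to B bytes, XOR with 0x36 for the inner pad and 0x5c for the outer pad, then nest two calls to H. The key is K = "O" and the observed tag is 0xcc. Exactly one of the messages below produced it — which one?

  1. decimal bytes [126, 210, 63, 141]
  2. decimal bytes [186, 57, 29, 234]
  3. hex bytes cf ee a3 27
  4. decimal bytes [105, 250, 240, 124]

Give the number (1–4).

Key "O" = 4f is 1 byte ≤ B = 3; zero-pad to 3 bytes: K' = 4f 00 00.
K' ⊕ ipad = 79 36 36; K' ⊕ opad = 13 5c 5c.
m1: inner = H(79 36 36 7e d2 3f 8d) = 01; tag = H(13 5c 5c 01) = cc ← matches
m2: inner = H(79 36 36 ba 39 1d ea) = df; tag = H(13 5c 5c df) = aa
m3: inner = H(79 36 36 cf ee a3 27) = 6c; tag = H(13 5c 5c 6c) = 37
m4: inner = H(79 36 36 69 fa f0 7c) = b4; tag = H(13 5c 5c b4) = 7f

1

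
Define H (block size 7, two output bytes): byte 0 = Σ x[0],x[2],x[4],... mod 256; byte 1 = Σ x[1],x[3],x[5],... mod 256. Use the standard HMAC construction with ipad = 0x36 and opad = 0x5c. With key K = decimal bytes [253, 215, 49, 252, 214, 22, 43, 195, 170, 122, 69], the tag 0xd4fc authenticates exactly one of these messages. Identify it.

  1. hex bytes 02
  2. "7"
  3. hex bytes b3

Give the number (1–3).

Key decimal bytes [253, 215, 49, 252, 214, 22, 43, 195, 170, 122, 69] = fd d7 31 fc d6 16 2b c3 aa 7a 45 is 11 bytes > B = 7, so hash it first: H(key) = 1e 26, then zero-pad to 7 bytes: K' = 1e 26 00 00 00 00 00.
K' ⊕ ipad = 28 10 36 36 36 36 36; K' ⊕ opad = 42 7a 5c 5c 5c 5c 5c.
m1: inner = H(28 10 36 36 36 36 36 02) = ca 7e; tag = H(42 7a 5c 5c 5c 5c 5c ca 7e) = d4fc ← matches
m2: inner = H(28 10 36 36 36 36 36 37) = ca b3; tag = H(42 7a 5c 5c 5c 5c 5c ca b3) = 09fc
m3: inner = H(28 10 36 36 36 36 36 b3) = ca 2f; tag = H(42 7a 5c 5c 5c 5c 5c ca 2f) = 85fc

1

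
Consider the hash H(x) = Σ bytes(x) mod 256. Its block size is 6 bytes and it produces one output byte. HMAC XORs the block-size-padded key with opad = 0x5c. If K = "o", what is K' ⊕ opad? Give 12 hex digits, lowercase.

Key "o" = 6f is 1 byte ≤ B = 6; zero-pad to 6 bytes: K' = 6f 00 00 00 00 00.
XOR each byte with 0x5c: 6f⊕5c=33, 00⊕5c=5c, 00⊕5c=5c, 00⊕5c=5c, 00⊕5c=5c, 00⊕5c=5c.

335c5c5c5c5c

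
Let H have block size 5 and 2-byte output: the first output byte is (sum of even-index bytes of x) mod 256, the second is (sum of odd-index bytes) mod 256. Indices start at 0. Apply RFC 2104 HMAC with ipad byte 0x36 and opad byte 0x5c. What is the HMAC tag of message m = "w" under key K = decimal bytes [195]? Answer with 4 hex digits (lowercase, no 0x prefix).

3a19

Key decimal bytes [195] = c3 is 1 byte ≤ B = 5; zero-pad to 5 bytes: K' = c3 00 00 00 00.
K' ⊕ ipad = f5 36 36 36 36.  K' ⊕ opad = 9f 5c 5c 5c 5c.
Inner input = (K'⊕ipad) ∥ m = f5 36 36 36 36 ∥ 77.
Inner hash: even-index sum = 353 mod 256 = 97; odd-index sum = 227 mod 256 = 227 → 61 e3.
Outer input = (K'⊕opad) ∥ inner = 9f 5c 5c 5c 5c ∥ 61 e3.
Outer hash (tag): even-index sum = 570 mod 256 = 58; odd-index sum = 281 mod 256 = 25 → 3a 19.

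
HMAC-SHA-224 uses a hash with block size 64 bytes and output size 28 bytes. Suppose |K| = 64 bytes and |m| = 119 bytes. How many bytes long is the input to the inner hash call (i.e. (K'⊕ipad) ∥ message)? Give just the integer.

Key is 64 ≤ 64 bytes, zero-padded: |K'| = 64.
Inner input = (K'⊕ipad) ∥ m → 64 + 119 = 183 bytes.

183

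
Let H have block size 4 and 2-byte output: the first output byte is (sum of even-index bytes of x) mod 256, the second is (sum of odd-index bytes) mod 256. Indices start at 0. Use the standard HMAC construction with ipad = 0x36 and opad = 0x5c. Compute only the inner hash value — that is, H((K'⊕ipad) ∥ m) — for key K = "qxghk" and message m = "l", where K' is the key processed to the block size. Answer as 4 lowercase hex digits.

170c

Key "qxghk" = 71 78 67 68 6b is 5 bytes > B = 4, so hash it first: H(key) = 43 e0, then zero-pad to 4 bytes: K' = 43 e0 00 00.
K' ⊕ ipad = 75 d6 36 36.
Inner input = 75 d6 36 36 ∥ 6c.
Inner hash: even-index sum = 279 mod 256 = 23; odd-index sum = 268 mod 256 = 12 → 17 0c.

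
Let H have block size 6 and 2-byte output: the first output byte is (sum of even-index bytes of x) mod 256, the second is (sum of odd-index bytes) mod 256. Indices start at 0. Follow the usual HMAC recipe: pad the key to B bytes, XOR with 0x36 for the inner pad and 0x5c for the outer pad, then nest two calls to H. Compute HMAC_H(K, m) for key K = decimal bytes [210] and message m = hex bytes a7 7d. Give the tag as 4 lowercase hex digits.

3d33

Key decimal bytes [210] = d2 is 1 byte ≤ B = 6; zero-pad to 6 bytes: K' = d2 00 00 00 00 00.
K' ⊕ ipad = e4 36 36 36 36 36.  K' ⊕ opad = 8e 5c 5c 5c 5c 5c.
Inner input = (K'⊕ipad) ∥ m = e4 36 36 36 36 36 ∥ a7 7d.
Inner hash: even-index sum = 503 mod 256 = 247; odd-index sum = 287 mod 256 = 31 → f7 1f.
Outer input = (K'⊕opad) ∥ inner = 8e 5c 5c 5c 5c 5c ∥ f7 1f.
Outer hash (tag): even-index sum = 573 mod 256 = 61; odd-index sum = 307 mod 256 = 51 → 3d 33.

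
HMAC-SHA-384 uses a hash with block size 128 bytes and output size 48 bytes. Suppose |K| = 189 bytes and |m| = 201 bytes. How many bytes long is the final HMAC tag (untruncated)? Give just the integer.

48

The tag is one SHA-384 digest: 48 bytes.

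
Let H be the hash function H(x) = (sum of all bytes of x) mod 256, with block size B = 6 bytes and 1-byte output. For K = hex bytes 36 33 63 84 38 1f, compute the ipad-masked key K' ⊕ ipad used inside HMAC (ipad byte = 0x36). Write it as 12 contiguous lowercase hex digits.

000555b20e29

Key hex bytes 36 33 63 84 38 1f is exactly B = 6 bytes: K' = 36 33 63 84 38 1f.
XOR each byte with 0x36: 36⊕36=00, 33⊕36=05, 63⊕36=55, 84⊕36=b2, 38⊕36=0e, 1f⊕36=29.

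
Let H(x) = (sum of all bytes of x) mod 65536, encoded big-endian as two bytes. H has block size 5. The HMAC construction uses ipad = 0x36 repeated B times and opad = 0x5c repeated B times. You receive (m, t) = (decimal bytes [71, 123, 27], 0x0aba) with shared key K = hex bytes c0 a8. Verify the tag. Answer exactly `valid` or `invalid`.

Key hex bytes c0 a8 is 2 bytes ≤ B = 5; zero-pad to 5 bytes: K' = c0 a8 00 00 00.
K' ⊕ ipad = f6 9e 36 36 36; K' ⊕ opad = 9c f4 5c 5c 5c.
Inner hash: sum = 246+158+54+54+54+71+123+27 = 787 → 03 13.
Outer hash (recomputed tag): sum = 156+244+92+92+92+3+19 = 698 → 02 ba.
Recomputed tag = 02ba; claimed = 0aba → mismatch.

invalid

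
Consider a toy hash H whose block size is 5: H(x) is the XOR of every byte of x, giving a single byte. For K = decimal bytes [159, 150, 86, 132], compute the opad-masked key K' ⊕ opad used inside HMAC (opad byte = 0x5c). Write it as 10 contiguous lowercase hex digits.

Key decimal bytes [159, 150, 86, 132] = 9f 96 56 84 is 4 bytes ≤ B = 5; zero-pad to 5 bytes: K' = 9f 96 56 84 00.
XOR each byte with 0x5c: 9f⊕5c=c3, 96⊕5c=ca, 56⊕5c=0a, 84⊕5c=d8, 00⊕5c=5c.

c3ca0ad85c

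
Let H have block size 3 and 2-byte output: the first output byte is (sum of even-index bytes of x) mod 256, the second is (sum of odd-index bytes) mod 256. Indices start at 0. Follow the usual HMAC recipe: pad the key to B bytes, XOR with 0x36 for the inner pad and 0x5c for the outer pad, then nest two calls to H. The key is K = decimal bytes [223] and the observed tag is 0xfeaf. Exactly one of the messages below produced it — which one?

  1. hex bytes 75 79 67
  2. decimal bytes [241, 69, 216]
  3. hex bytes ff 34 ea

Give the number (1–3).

3

Key decimal bytes [223] = df is 1 byte ≤ B = 3; zero-pad to 3 bytes: K' = df 00 00.
K' ⊕ ipad = e9 36 36; K' ⊕ opad = 83 5c 5c.
m1: inner = H(e9 36 36 75 79 67) = 98 12; tag = H(83 5c 5c 98 12) = f1f4
m2: inner = H(e9 36 36 f1 45 d8) = 64 ff; tag = H(83 5c 5c 64 ff) = dec0
m3: inner = H(e9 36 36 ff 34 ea) = 53 1f; tag = H(83 5c 5c 53 1f) = feaf ← matches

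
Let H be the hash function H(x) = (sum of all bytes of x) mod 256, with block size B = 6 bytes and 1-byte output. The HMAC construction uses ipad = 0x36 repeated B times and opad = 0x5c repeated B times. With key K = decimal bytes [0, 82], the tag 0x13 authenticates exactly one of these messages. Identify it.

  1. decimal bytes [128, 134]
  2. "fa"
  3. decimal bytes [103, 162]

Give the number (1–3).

Key decimal bytes [0, 82] = 00 52 is 2 bytes ≤ B = 6; zero-pad to 6 bytes: K' = 00 52 00 00 00 00.
K' ⊕ ipad = 36 64 36 36 36 36; K' ⊕ opad = 5c 0e 5c 5c 5c 5c.
m1: inner = H(36 64 36 36 36 36 80 86) = 78; tag = H(5c 0e 5c 5c 5c 5c 78) = 52
m2: inner = H(36 64 36 36 36 36 66 61) = 39; tag = H(5c 0e 5c 5c 5c 5c 39) = 13 ← matches
m3: inner = H(36 64 36 36 36 36 67 a2) = 7b; tag = H(5c 0e 5c 5c 5c 5c 7b) = 55

2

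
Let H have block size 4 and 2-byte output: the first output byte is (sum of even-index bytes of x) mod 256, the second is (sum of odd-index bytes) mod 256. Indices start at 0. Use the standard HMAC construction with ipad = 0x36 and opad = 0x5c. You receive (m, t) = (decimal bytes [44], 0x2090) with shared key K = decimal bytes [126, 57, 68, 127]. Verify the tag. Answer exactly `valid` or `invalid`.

Key decimal bytes [126, 57, 68, 127] = 7e 39 44 7f is exactly B = 4 bytes: K' = 7e 39 44 7f.
K' ⊕ ipad = 48 0f 72 49; K' ⊕ opad = 22 65 18 23.
Inner hash: even-index sum = 230 mod 256 = 230; odd-index sum = 88 mod 256 = 88 → e6 58.
Outer hash (recomputed tag): even-index sum = 288 mod 256 = 32; odd-index sum = 224 mod 256 = 224 → 20 e0.
Recomputed tag = 20e0; claimed = 2090 → mismatch.

invalid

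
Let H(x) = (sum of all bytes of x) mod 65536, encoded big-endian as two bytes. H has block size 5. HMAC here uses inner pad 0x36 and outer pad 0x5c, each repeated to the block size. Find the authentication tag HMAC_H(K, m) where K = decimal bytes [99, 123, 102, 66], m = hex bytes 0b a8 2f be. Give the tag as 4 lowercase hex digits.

Key decimal bytes [99, 123, 102, 66] = 63 7b 66 42 is 4 bytes ≤ B = 5; zero-pad to 5 bytes: K' = 63 7b 66 42 00.
K' ⊕ ipad = 55 4d 50 74 36.  K' ⊕ opad = 3f 27 3a 1e 5c.
Inner input = (K'⊕ipad) ∥ m = 55 4d 50 74 36 ∥ 0b a8 2f be.
Inner hash: sum = 85+77+80+116+54+11+168+47+190 = 828 → 03 3c.
Outer input = (K'⊕opad) ∥ inner = 3f 27 3a 1e 5c ∥ 03 3c.
Outer hash (tag): sum = 63+39+58+30+92+3+60 = 345 → 01 59.

0159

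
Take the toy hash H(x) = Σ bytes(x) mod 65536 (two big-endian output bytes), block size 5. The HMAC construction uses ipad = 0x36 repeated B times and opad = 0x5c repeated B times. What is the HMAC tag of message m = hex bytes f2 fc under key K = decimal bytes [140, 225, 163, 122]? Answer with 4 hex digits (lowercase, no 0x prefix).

03a8

Key decimal bytes [140, 225, 163, 122] = 8c e1 a3 7a is 4 bytes ≤ B = 5; zero-pad to 5 bytes: K' = 8c e1 a3 7a 00.
K' ⊕ ipad = ba d7 95 4c 36.  K' ⊕ opad = d0 bd ff 26 5c.
Inner input = (K'⊕ipad) ∥ m = ba d7 95 4c 36 ∥ f2 fc.
Inner hash: sum = 186+215+149+76+54+242+252 = 1174 → 04 96.
Outer input = (K'⊕opad) ∥ inner = d0 bd ff 26 5c ∥ 04 96.
Outer hash (tag): sum = 208+189+255+38+92+4+150 = 936 → 03 a8.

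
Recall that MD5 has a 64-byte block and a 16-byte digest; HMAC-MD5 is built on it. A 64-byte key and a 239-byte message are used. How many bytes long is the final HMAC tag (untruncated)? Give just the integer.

The tag is one MD5 digest: 16 bytes.

16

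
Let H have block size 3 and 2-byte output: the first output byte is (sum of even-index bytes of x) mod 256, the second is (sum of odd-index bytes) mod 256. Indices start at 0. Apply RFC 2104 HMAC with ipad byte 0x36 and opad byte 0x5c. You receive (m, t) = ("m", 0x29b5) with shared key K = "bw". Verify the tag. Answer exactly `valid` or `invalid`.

Key "bw" = 62 77 is 2 bytes ≤ B = 3; zero-pad to 3 bytes: K' = 62 77 00.
K' ⊕ ipad = 54 41 36; K' ⊕ opad = 3e 2b 5c.
Inner hash: even-index sum = 138 mod 256 = 138; odd-index sum = 174 mod 256 = 174 → 8a ae.
Outer hash (recomputed tag): even-index sum = 328 mod 256 = 72; odd-index sum = 181 mod 256 = 181 → 48 b5.
Recomputed tag = 48b5; claimed = 29b5 → mismatch.

invalid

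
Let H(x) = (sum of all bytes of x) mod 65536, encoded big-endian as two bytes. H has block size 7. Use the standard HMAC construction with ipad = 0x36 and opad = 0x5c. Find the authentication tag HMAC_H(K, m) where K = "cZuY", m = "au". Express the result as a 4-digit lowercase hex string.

0274

Key "cZuY" = 63 5a 75 59 is 4 bytes ≤ B = 7; zero-pad to 7 bytes: K' = 63 5a 75 59 00 00 00.
K' ⊕ ipad = 55 6c 43 6f 36 36 36.  K' ⊕ opad = 3f 06 29 05 5c 5c 5c.
Inner input = (K'⊕ipad) ∥ m = 55 6c 43 6f 36 36 36 ∥ 61 75.
Inner hash: sum = 85+108+67+111+54+54+54+97+117 = 747 → 02 eb.
Outer input = (K'⊕opad) ∥ inner = 3f 06 29 05 5c 5c 5c ∥ 02 eb.
Outer hash (tag): sum = 63+6+41+5+92+92+92+2+235 = 628 → 02 74.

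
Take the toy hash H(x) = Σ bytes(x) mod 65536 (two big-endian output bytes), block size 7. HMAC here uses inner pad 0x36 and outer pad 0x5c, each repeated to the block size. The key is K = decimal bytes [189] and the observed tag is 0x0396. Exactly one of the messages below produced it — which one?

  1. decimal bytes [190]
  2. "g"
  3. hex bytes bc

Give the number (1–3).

3

Key decimal bytes [189] = bd is 1 byte ≤ B = 7; zero-pad to 7 bytes: K' = bd 00 00 00 00 00 00.
K' ⊕ ipad = 8b 36 36 36 36 36 36; K' ⊕ opad = e1 5c 5c 5c 5c 5c 5c.
m1: inner = H(8b 36 36 36 36 36 36 be) = 02 8d; tag = H(e1 5c 5c 5c 5c 5c 5c 02 8d) = 0398
m2: inner = H(8b 36 36 36 36 36 36 67) = 02 36; tag = H(e1 5c 5c 5c 5c 5c 5c 02 36) = 0341
m3: inner = H(8b 36 36 36 36 36 36 bc) = 02 8b; tag = H(e1 5c 5c 5c 5c 5c 5c 02 8b) = 0396 ← matches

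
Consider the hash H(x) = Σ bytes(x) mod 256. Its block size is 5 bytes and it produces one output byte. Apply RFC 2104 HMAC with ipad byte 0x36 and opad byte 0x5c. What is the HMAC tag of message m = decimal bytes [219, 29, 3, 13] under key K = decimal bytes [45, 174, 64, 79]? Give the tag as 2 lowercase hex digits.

ce

Key decimal bytes [45, 174, 64, 79] = 2d ae 40 4f is 4 bytes ≤ B = 5; zero-pad to 5 bytes: K' = 2d ae 40 4f 00.
K' ⊕ ipad = 1b 98 76 79 36.  K' ⊕ opad = 71 f2 1c 13 5c.
Inner input = (K'⊕ipad) ∥ m = 1b 98 76 79 36 ∥ db 1d 03 0d.
Inner hash: sum = 27+152+118+121+54+219+29+3+13 = 736; mod 256 = 224 → e0.
Outer input = (K'⊕opad) ∥ inner = 71 f2 1c 13 5c ∥ e0.
Outer hash (tag): sum = 113+242+28+19+92+224 = 718; mod 256 = 206 → ce.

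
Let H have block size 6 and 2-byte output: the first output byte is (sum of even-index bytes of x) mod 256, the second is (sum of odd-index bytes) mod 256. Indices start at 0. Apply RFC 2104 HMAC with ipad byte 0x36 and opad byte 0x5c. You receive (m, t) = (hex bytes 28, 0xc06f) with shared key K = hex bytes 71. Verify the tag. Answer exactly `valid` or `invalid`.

Key hex bytes 71 is 1 byte ≤ B = 6; zero-pad to 6 bytes: K' = 71 00 00 00 00 00.
K' ⊕ ipad = 47 36 36 36 36 36; K' ⊕ opad = 2d 5c 5c 5c 5c 5c.
Inner hash: even-index sum = 219 mod 256 = 219; odd-index sum = 162 mod 256 = 162 → db a2.
Outer hash (recomputed tag): even-index sum = 448 mod 256 = 192; odd-index sum = 438 mod 256 = 182 → c0 b6.
Recomputed tag = c0b6; claimed = c06f → mismatch.

invalid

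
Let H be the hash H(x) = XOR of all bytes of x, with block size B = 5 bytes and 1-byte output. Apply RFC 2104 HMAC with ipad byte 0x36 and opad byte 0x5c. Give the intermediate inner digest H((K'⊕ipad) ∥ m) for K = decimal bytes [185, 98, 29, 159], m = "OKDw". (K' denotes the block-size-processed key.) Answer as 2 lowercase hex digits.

58

Key decimal bytes [185, 98, 29, 159] = b9 62 1d 9f is 4 bytes ≤ B = 5; zero-pad to 5 bytes: K' = b9 62 1d 9f 00.
K' ⊕ ipad = 8f 54 2b a9 36.
Inner input = 8f 54 2b a9 36 ∥ 4f 4b 44 77.
Inner hash: XOR 8f⊕54⊕2b⊕a9⊕36⊕4f⊕4b⊕44⊕77 = 58.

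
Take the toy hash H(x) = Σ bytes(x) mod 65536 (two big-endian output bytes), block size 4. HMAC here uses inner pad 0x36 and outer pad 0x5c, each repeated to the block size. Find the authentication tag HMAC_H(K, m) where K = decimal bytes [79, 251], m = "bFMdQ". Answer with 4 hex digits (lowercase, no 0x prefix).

Key decimal bytes [79, 251] = 4f fb is 2 bytes ≤ B = 4; zero-pad to 4 bytes: K' = 4f fb 00 00.
K' ⊕ ipad = 79 cd 36 36.  K' ⊕ opad = 13 a7 5c 5c.
Inner input = (K'⊕ipad) ∥ m = 79 cd 36 36 ∥ 62 46 4d 64 51.
Inner hash: sum = 121+205+54+54+98+70+77+100+81 = 860 → 03 5c.
Outer input = (K'⊕opad) ∥ inner = 13 a7 5c 5c ∥ 03 5c.
Outer hash (tag): sum = 19+167+92+92+3+92 = 465 → 01 d1.

01d1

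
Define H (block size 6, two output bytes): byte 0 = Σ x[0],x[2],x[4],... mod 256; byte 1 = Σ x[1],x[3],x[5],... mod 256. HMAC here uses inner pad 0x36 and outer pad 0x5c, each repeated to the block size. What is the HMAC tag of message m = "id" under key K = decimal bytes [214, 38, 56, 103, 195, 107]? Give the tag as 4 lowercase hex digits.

d90e

Key decimal bytes [214, 38, 56, 103, 195, 107] = d6 26 38 67 c3 6b is exactly B = 6 bytes: K' = d6 26 38 67 c3 6b.
K' ⊕ ipad = e0 10 0e 51 f5 5d.  K' ⊕ opad = 8a 7a 64 3b 9f 37.
Inner input = (K'⊕ipad) ∥ m = e0 10 0e 51 f5 5d ∥ 69 64.
Inner hash: even-index sum = 588 mod 256 = 76; odd-index sum = 290 mod 256 = 34 → 4c 22.
Outer input = (K'⊕opad) ∥ inner = 8a 7a 64 3b 9f 37 ∥ 4c 22.
Outer hash (tag): even-index sum = 473 mod 256 = 217; odd-index sum = 270 mod 256 = 14 → d9 0e.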